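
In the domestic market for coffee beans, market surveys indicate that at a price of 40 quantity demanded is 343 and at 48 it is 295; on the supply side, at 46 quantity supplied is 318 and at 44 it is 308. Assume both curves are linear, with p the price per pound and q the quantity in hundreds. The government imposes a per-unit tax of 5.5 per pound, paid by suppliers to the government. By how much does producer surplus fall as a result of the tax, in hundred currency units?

Producer surplus falls by 916.5 hundred.

Demand slope: (295 − 343)/(48 − 40) = -6, so qd = 583 − 6p.
Supply slope: (308 − 318)/(44 − 46) = 5, so qs = 5p + 88.
Before the tax: set 583 − 6p = 5p + 88 → p* = 45, q* = 313.
With the tax collected from suppliers, supply shifts: qs = 5(p − 5.5) + 88.
New equilibrium: consumers pay 47.5, suppliers receive 42, q = 298. (Wedge: pb − ps = 5.5.)
ΔPS is the trapezoid between Q = 298 and Q = 313 of height 3: ½ · (313 + 298) · 3 = 916.5.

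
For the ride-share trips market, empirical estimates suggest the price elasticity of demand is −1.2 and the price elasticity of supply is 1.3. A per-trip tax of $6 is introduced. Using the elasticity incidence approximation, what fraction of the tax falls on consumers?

Consumers' share ≈ 0.52.

Incidence ratio: consumers' share ≈ εs / (εs + |εd|) = 1.3 / (1.3 + 1.2) = 0.52.
Supply is the more elastic side, so consumers bear the larger share.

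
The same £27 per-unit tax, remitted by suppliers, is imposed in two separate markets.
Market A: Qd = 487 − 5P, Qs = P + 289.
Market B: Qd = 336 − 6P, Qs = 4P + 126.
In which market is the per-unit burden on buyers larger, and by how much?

Market B, by £6.3.

Market A: pre-tax P* = £33, Q* = 322; post-tax Q = 299.5; per-unit burden on buyers = £4.5.
Market B: pre-tax P* = £21, Q* = 210; post-tax Q = 145.2; per-unit burden on buyers = £10.8.
Difference: £4.5 vs £10.8 → market B is larger by £6.3.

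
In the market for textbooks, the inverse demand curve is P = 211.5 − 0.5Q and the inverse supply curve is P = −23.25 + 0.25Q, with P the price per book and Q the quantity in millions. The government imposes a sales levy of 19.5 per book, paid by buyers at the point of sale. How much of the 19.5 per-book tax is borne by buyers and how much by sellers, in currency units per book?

Rewrite in direct form: Qd = 423 − 2P and Qs = 4P + 93.
Without the tax, 423 − 2P = 4P + 93 gives 6P = 330, so P* = 55 and Q* = 313.
With the tax collected from buyers, demand (in seller-price terms) shifts: Qd = 423 − 2(P + 19.5).
New equilibrium: buyers pay 68, sellers receive 48.5, Q = 287. (Wedge: Pb − Ps = 19.5.)
Burden on buyers: 13; on sellers: 6.5. (They sum to 19.5.)
The less price-elastic side of the market bears the larger share of a per-unit tax.

Buyers bear 13 per book; sellers bear 6.5 per book.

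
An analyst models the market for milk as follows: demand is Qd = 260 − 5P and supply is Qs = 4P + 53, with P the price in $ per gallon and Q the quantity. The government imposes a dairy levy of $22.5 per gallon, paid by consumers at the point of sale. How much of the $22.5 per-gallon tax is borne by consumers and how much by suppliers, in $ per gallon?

Without the tax, 260 − 5P = 4P + 53 gives 9P = 207, so P* = $23 and Q* = 145.
With the tax collected from consumers, demand (in seller-price terms) shifts: Qd = 260 − 5(P + 22.5).
New equilibrium: consumers pay $33, suppliers receive $10.5, Q = 95. (Wedge: Pb − Ps = 22.5.)
Burden on consumers: $10; on suppliers: $12.5. (They sum to $22.5.)
The less price-elastic side of the market bears the larger share of a per-unit tax.

Consumers bear $10 per gallon; suppliers bear $12.5 per gallon.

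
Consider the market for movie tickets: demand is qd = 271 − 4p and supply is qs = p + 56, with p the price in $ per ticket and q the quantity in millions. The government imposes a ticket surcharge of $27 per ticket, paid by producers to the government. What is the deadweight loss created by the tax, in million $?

Deadweight loss = $291.6 million.

Before the tax: set 271 − 4p = p + 56 → p* = $43, q* = 99.
With the tax collected from producers, supply shifts: qs = (p − 27) + 56.
Solving gives q = 77.4 with buyers paying $48.4 and producers receiving $21.4 (the $27 wedge).
Quantity falls by |ΔQ| = |99 − 77.4| = 21.6.
DWL = ½ · t · |ΔQ| = ½ · 27 · 21.6 = $291.6.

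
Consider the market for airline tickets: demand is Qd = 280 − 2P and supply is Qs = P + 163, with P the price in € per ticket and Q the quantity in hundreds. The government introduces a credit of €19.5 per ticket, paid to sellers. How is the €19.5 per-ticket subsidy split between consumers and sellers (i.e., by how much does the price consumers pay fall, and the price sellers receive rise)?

Before the subsidy: set 280 − 2P = P + 163 → P* = €39, Q* = 202.
With a per-unit subsidy paid to sellers, each receives P + 19.5 per unit sold, so supply becomes Qs = (P + 19.5) + 163.
Solving gives Q = 215 with consumers paying €32.5 and sellers receiving €52 (the €19.5 wedge).
Gain to consumers: €6.5; to sellers: €13. (They sum to €19.5.)

Consumers gain €6.5 per ticket; sellers gain €13 per ticket.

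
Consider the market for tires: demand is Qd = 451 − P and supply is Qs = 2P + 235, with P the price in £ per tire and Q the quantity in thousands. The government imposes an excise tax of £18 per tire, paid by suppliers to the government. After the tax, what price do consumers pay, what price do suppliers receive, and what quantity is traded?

Consumers pay £84; suppliers receive £66; quantity = 367.

Before the tax: set 451 − P = 2P + 235 → P* = £72, Q* = 379.
With the tax collected from suppliers, supply shifts: Qs = 2(P − 18) + 235.
Solving gives Q = 367 with consumers paying £84 and suppliers receiving £66 (the £18 wedge).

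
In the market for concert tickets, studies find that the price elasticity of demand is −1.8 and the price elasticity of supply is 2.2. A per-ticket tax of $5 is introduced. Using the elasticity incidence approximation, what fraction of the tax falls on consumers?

Consumers' share ≈ 0.55.

Incidence ratio: consumers' share ≈ εs / (εs + |εd|) = 2.2 / (2.2 + 1.8) = 0.55.
Supply is the more elastic side, so consumers bear the larger share.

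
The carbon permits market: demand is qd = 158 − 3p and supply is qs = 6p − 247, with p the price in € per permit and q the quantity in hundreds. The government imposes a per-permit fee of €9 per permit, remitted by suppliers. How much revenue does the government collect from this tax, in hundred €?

Tax revenue = €45 hundred.

Without the tax, 158 − 3p = 6p − 247 gives 9p = 405, so p* = €45 and q* = 23.
With the tax collected from suppliers, supply shifts: qs = 6(p − 9) − 247.
New equilibrium: consumers pay €51, suppliers receive €42, q = 5. (Wedge: pb − ps = 9.)
Revenue = t · Q = 9 · 5 = €45.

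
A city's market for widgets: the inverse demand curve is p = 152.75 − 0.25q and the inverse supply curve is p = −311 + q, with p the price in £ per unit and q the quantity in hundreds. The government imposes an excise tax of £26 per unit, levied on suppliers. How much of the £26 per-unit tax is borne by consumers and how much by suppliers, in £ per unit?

Consumers bear £5.2 per unit; suppliers bear £20.8 per unit.

Rewrite in direct form: qd = 611 − 4p and qs = p + 311.
Without the tax, 611 − 4p = p + 311 gives 5p = 300, so p* = £60 and q* = 371.
With the tax collected from suppliers, supply shifts: qs = (p − 26) + 311.
New equilibrium: consumers pay £65.2, suppliers receive £39.2, q = 350.2. (Wedge: pb − ps = 26.)
Burden on consumers: £5.2; on suppliers: £20.8. (They sum to £26.)
The less price-elastic side of the market bears the larger share of a per-unit tax.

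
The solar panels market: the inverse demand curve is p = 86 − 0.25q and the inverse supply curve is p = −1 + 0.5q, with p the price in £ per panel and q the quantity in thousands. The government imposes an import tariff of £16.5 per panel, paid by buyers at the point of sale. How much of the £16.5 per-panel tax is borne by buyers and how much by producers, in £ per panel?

Buyers bear £5.5 per panel; producers bear £11 per panel.

Rewrite in direct form: qd = 344 − 4p and qs = 2p + 2.
Without the tax, 344 − 4p = 2p + 2 gives 6p = 342, so p* = £57 and q* = 116.
With the tax collected from buyers, demand (in seller-price terms) shifts: qd = 344 − 4(p + 16.5).
New equilibrium: buyers pay £62.5, producers receive £46, q = 94. (Wedge: pb − ps = 16.5.)
Burden on buyers: £5.5; on producers: £11. (They sum to £16.5.)
The less price-elastic side of the market bears the larger share of a per-unit tax.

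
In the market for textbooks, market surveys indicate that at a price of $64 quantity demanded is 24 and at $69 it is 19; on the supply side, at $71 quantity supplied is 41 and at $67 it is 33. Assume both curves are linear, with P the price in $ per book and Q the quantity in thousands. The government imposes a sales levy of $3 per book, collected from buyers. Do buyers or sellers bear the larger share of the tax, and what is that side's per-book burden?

Buyers bear the larger share: $2 per book.

Demand slope: (19 − 24)/(69 − 64) = -1, so Qd = 88 − P.
Supply slope: (33 − 41)/(67 − 71) = 2, so Qs = 2P − 101.
Without the tax, 88 − P = 2P − 101 gives 3P = 189, so P* = $63 and Q* = 25.
With the tax collected from buyers, demand (in seller-price terms) shifts: Qd = 88 − (P + 3).
New equilibrium: buyers pay $65, sellers receive $62, Q = 23. (Wedge: Pb − Ps = 3.)
Per-book burden: buyers $2, sellers $1.
Buyers take the larger share because demand is less price-elastic here (demand slope 1 vs supply slope 2).
The less price-elastic side of the market bears the larger share of a per-unit tax.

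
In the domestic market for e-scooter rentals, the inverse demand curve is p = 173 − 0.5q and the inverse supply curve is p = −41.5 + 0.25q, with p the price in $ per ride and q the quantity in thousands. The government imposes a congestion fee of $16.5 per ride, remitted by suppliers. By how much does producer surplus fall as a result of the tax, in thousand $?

Producer surplus falls by $1512.5 thousand.

Inverting to q(p) form: qd = 346 − 2p; qs = 4p + 166.
Without the tax, 346 − 2p = 4p + 166 gives 6p = 180, so p* = $30 and q* = 286.
With the tax collected from suppliers, supply shifts: qs = 4(p − 16.5) + 166.
Solving gives q = 264 with buyers paying $41 and suppliers receiving $24.5 (the $16.5 wedge).
ΔPS is the trapezoid between Q = 264 and Q = 286 of height $5.5: ½ · (286 + 264) · 5.5 = $1512.5.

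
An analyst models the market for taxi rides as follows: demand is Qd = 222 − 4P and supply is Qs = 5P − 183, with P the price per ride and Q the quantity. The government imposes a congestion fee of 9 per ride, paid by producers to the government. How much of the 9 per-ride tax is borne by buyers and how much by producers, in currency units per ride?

Without the tax, 222 − 4P = 5P − 183 gives 9P = 405, so P* = 45 and Q* = 42.
With the tax collected from producers, supply shifts: Qs = 5(P − 9) − 183.
Solving gives Q = 22 with buyers paying 50 and producers receiving 41 (the 9 wedge).
Burden on buyers: 5; on producers: 4. (They sum to 9.)

Buyers bear 5 per ride; producers bear 4 per ride.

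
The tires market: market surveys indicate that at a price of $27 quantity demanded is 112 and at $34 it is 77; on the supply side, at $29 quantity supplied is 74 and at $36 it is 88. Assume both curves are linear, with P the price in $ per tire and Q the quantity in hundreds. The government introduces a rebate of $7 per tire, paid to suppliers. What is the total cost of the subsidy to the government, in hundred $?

Government outlay = $644 hundred.

Demand slope: (77 − 112)/(34 − 27) = -5, so Qd = 247 − 5P.
Supply slope: (88 − 74)/(36 − 29) = 2, so Qs = 2P + 16.
Before the subsidy: set 247 − 5P = 2P + 16 → P* = $33, Q* = 82.
With a per-unit subsidy paid to suppliers, each receives P + 7 per unit sold, so supply becomes Qs = 2(P + 7) + 16.
Solving gives Q = 92 with consumers paying $31 and suppliers receiving $38 (the $7 wedge).
Outlay = t · Q = 7 · 92 = $644.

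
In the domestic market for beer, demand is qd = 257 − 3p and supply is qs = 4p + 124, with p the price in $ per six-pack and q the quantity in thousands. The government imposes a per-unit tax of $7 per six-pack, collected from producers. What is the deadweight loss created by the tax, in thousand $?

Deadweight loss = $42 thousand.

Before the tax: set 257 − 3p = 4p + 124 → p* = $19, q* = 200.
With the tax collected from producers, supply shifts: qs = 4(p − 7) + 124.
New equilibrium: consumers pay $23, producers receive $16, q = 188. (Wedge: pb − ps = 7.)
Quantity falls by |ΔQ| = |200 − 188| = 12.
DWL = ½ · t · |ΔQ| = ½ · 7 · 12 = $42.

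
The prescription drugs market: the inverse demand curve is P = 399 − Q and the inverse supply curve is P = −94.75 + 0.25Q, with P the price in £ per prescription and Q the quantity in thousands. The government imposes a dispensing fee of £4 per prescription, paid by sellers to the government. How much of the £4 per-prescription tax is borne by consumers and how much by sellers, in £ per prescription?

Consumers bear £3.2 per prescription; sellers bear £0.8 per prescription.

Rewrite in direct form: Qd = 399 − P and Qs = 4P + 379.
Before the tax: set 399 − P = 4P + 379 → P* = £4, Q* = 395.
With the tax collected from sellers, supply shifts: Qs = 4(P − 4) + 379.
Solving gives Q = 391.8 with consumers paying £7.2 and sellers receiving £3.2 (the £4 wedge).
Burden on consumers: £3.2; on sellers: £0.8. (They sum to £4.)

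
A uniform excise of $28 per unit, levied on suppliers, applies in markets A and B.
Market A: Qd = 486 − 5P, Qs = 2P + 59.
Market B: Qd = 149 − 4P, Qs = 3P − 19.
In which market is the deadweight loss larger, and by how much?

Market B, by $112.

Market A: pre-tax P* = $61, Q* = 181; post-tax Q = 141; deadweight loss = $560.
Market B: pre-tax P* = $24, Q* = 53; post-tax Q = 5; deadweight loss = $672.
Difference: $560 vs $672 → market B is larger by $112.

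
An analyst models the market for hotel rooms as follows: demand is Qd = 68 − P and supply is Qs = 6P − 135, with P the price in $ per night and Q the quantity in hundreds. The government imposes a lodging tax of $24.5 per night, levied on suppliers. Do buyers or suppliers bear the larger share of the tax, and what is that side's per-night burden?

Buyers bear the larger share: $21 per night.

Without the tax, 68 − P = 6P − 135 gives 7P = 203, so P* = $29 and Q* = 39.
With the tax collected from suppliers, supply shifts: Qs = 6(P − 24.5) − 135.
Solving gives Q = 18 with buyers paying $50 and suppliers receiving $25.5 (the $24.5 wedge).
Per-night burden: buyers $21, suppliers $3.5.
Buyers take the larger share because demand is less price-elastic here (demand slope 1 vs supply slope 6).
The less price-elastic side of the market bears the larger share of a per-unit tax.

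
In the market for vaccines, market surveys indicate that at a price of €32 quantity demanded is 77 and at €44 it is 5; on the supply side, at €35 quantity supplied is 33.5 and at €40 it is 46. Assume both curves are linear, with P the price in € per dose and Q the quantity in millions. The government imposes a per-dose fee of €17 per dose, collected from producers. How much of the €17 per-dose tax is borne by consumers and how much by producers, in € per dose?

Consumers bear €5 per dose; producers bear €12 per dose.

Demand slope: (5 − 77)/(44 − 32) = -6, so Qd = 269 − 6P.
Supply slope: (46 − 33.5)/(40 − 35) = 2.5, so Qs = 2.5P − 54.
Without the tax, 269 − 6P = 2.5P − 54 gives 8.5P = 323, so P* = €38 and Q* = 41.
With the tax collected from producers, supply shifts: Qs = 2.5(P − 17) − 54.
Solving gives Q = 11 with consumers paying €43 and producers receiving €26 (the €17 wedge).
Burden on consumers: €5; on producers: €12. (They sum to €17.)
The less price-elastic side of the market bears the larger share of a per-unit tax.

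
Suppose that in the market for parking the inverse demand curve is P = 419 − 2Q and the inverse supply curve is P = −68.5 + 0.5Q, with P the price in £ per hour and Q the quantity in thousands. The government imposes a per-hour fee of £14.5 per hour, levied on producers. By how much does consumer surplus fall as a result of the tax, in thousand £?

Consumer surplus falls by £2228.36 thousand.

Rewrite in direct form: Qd = 209.5 − 0.5P and Qs = 2P + 137.
Without the tax, 209.5 − 0.5P = 2P + 137 gives 2.5P = 72.5, so P* = £29 and Q* = 195.
With the tax collected from producers, supply shifts: Qs = 2(P − 14.5) + 137.
Solving gives Q = 189.2 with buyers paying £40.6 and producers receiving £26.1 (the £14.5 wedge).
ΔCS is the trapezoid between Q = 189.2 and Q = 195 of height £11.6: ½ · (195 + 189.2) · 11.6 = £2228.36.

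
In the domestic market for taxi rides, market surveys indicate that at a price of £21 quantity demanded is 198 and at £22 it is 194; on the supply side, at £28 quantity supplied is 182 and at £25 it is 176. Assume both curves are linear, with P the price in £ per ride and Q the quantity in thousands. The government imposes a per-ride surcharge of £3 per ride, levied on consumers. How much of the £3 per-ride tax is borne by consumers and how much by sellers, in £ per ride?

Demand slope: (194 − 198)/(22 − 21) = -4, so Qd = 282 − 4P.
Supply slope: (176 − 182)/(25 − 28) = 2, so Qs = 2P + 126.
Before the tax: set 282 − 4P = 2P + 126 → P* = £26, Q* = 178.
With the tax collected from consumers, demand (in seller-price terms) shifts: Qd = 282 − 4(P + 3).
New equilibrium: consumers pay £27, sellers receive £24, Q = 174. (Wedge: Pb − Ps = 3.)
Burden on consumers: £1; on sellers: £2. (They sum to £3.)
The less price-elastic side of the market bears the larger share of a per-unit tax.

Consumers bear £1 per ride; sellers bear £2 per ride.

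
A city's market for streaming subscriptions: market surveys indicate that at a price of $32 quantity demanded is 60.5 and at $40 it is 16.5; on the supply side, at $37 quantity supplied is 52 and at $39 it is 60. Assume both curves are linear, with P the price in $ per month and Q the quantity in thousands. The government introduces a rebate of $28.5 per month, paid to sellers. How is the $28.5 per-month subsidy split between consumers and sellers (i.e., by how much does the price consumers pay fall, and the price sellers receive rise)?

Consumers gain $12 per month; sellers gain $16.5 per month.

Demand slope: (16.5 − 60.5)/(40 − 32) = -5.5, so Qd = 236.5 − 5.5P.
Supply slope: (60 − 52)/(39 − 37) = 4, so Qs = 4P − 96.
Before the subsidy: set 236.5 − 5.5P = 4P − 96 → P* = $35, Q* = 44.
With a per-unit subsidy paid to sellers, each receives P + 28.5 per unit sold, so supply becomes Qs = 4(P + 28.5) − 96.
New equilibrium: consumers pay $23, sellers receive $51.5, Q = 110. (Wedge: Pb − Ps = −28.5.)
Gain to consumers: $12; to sellers: $16.5. (They sum to $28.5.)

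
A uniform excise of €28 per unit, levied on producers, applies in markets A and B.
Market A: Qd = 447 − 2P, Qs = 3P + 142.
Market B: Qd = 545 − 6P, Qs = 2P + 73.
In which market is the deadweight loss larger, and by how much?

Market A: pre-tax P* = €61, Q* = 325; post-tax Q = 291.4; deadweight loss = €470.4.
Market B: pre-tax P* = €59, Q* = 191; post-tax Q = 149; deadweight loss = €588.
Difference: €470.4 vs €588 → market B is larger by €117.6.

Market B, by €117.6.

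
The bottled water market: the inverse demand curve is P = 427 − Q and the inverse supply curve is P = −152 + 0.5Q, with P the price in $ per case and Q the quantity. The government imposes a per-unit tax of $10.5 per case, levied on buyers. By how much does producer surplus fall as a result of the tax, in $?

Rewrite in direct form: Qd = 427 − P and Qs = 2P + 304.
Without the tax, 427 − P = 2P + 304 gives 3P = 123, so P* = $41 and Q* = 386.
With the tax collected from buyers, demand (in seller-price terms) shifts: Qd = 427 − (P + 10.5).
Solving gives Q = 379 with buyers paying $48 and producers receiving $37.5 (the $10.5 wedge).
ΔPS is the trapezoid between Q = 379 and Q = 386 of height $3.5: ½ · (386 + 379) · 3.5 = $1338.75.

Producer surplus falls by $1338.75.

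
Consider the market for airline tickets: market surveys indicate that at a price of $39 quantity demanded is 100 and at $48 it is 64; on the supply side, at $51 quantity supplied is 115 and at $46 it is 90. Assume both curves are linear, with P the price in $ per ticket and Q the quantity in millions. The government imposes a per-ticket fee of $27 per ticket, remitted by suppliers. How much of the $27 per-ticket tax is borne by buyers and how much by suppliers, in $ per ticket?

Buyers bear $15 per ticket; suppliers bear $12 per ticket.

Demand slope: (64 − 100)/(48 − 39) = -4, so Qd = 256 − 4P.
Supply slope: (90 − 115)/(46 − 51) = 5, so Qs = 5P − 140.
Without the tax, 256 − 4P = 5P − 140 gives 9P = 396, so P* = $44 and Q* = 80.
With the tax collected from suppliers, supply shifts: Qs = 5(P − 27) − 140.
New equilibrium: buyers pay $59, suppliers receive $32, Q = 20. (Wedge: Pb − Ps = 27.)
Burden on buyers: $15; on suppliers: $12. (They sum to $27.)
The less price-elastic side of the market bears the larger share of a per-unit tax.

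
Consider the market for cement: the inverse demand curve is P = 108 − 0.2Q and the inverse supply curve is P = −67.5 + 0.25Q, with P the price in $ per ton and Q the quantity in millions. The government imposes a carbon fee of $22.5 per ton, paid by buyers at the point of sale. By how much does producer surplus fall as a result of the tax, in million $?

Producer surplus falls by $4562.5 million.

Inverting to Q(P) form: Qd = 540 − 5P; Qs = 4P + 270.
Without the tax, 540 − 5P = 4P + 270 gives 9P = 270, so P* = $30 and Q* = 390.
With the tax collected from buyers, demand (in seller-price terms) shifts: Qd = 540 − 5(P + 22.5).
Solving gives Q = 340 with buyers paying $40 and producers receiving $17.5 (the $22.5 wedge).
ΔPS is the trapezoid between Q = 340 and Q = 390 of height $12.5: ½ · (390 + 340) · 12.5 = $4562.5.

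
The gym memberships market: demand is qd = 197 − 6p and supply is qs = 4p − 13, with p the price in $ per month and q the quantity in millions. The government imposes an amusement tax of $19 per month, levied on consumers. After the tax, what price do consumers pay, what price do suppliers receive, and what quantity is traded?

Without the tax, 197 − 6p = 4p − 13 gives 10p = 210, so p* = $21 and q* = 71.
With the tax collected from consumers, demand (in seller-price terms) shifts: qd = 197 − 6(p + 19).
Solving gives q = 25.4 with consumers paying $28.6 and suppliers receiving $9.6 (the $19 wedge).
The less price-elastic side of the market bears the larger share of a per-unit tax.

Consumers pay $28.6; suppliers receive $9.6; quantity = 25.4.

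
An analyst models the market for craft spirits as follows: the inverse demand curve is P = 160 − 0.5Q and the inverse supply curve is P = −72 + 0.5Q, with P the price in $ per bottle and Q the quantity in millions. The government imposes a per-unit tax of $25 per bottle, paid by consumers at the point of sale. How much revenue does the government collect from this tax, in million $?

Tax revenue = $5175 million.

Rewrite in direct form: Qd = 320 − 2P and Qs = 2P + 144.
Without the tax, 320 − 2P = 2P + 144 gives 4P = 176, so P* = $44 and Q* = 232.
With the tax collected from consumers, demand (in seller-price terms) shifts: Qd = 320 − 2(P + 25).
New equilibrium: consumers pay $56.5, sellers receive $31.5, Q = 207. (Wedge: Pb − Ps = 25.)
Revenue = t · Q = 25 · 207 = $5175.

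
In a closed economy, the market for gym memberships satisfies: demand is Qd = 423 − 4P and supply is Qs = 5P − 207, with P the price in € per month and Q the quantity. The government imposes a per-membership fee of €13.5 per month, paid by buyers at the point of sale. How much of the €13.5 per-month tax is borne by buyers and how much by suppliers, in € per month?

Without the tax, 423 − 4P = 5P − 207 gives 9P = 630, so P* = €70 and Q* = 143.
With the tax collected from buyers, demand (in seller-price terms) shifts: Qd = 423 − 4(P + 13.5).
Solving gives Q = 113 with buyers paying €77.5 and suppliers receiving €64 (the €13.5 wedge).
Burden on buyers: €7.5; on suppliers: €6. (They sum to €13.5.)
The less price-elastic side of the market bears the larger share of a per-unit tax.

Buyers bear €7.5 per month; suppliers bear €6 per month.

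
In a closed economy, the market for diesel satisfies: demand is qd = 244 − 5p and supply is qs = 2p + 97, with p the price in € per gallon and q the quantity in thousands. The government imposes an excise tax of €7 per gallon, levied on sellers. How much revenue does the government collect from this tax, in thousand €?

Before the tax: set 244 − 5p = 2p + 97 → p* = €21, q* = 139.
With the tax collected from sellers, supply shifts: qs = 2(p − 7) + 97.
New equilibrium: consumers pay €23, sellers receive €16, q = 129. (Wedge: pb − ps = 7.)
Revenue = t · Q = 7 · 129 = €903.

Tax revenue = €903 thousand.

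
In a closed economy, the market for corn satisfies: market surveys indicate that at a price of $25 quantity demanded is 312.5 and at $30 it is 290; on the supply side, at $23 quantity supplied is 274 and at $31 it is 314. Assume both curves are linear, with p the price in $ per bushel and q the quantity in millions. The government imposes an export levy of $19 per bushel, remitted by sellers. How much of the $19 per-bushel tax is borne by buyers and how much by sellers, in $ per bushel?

Buyers bear $10 per bushel; sellers bear $9 per bushel.

Demand slope: (290 − 312.5)/(30 − 25) = -4.5, so qd = 425 − 4.5p.
Supply slope: (314 − 274)/(31 − 23) = 5, so qs = 5p + 159.
Before the tax: set 425 − 4.5p = 5p + 159 → p* = $28, q* = 299.
With the tax collected from sellers, supply shifts: qs = 5(p − 19) + 159.
Solving gives q = 254 with buyers paying $38 and sellers receiving $19 (the $19 wedge).
Burden on buyers: $10; on sellers: $9. (They sum to $19.)
The less price-elastic side of the market bears the larger share of a per-unit tax.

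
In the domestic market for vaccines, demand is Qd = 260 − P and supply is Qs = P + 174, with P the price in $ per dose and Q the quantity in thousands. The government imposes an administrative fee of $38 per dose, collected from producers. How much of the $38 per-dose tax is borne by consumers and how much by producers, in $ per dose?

Before the tax: set 260 − P = P + 174 → P* = $43, Q* = 217.
With the tax collected from producers, supply shifts: Qs = (P − 38) + 174.
New equilibrium: consumers pay $62, producers receive $24, Q = 198. (Wedge: Pb − Ps = 38.)
Burden on consumers: $19; on producers: $19. (They sum to $38.)

Consumers bear $19 per dose; producers bear $19 per dose.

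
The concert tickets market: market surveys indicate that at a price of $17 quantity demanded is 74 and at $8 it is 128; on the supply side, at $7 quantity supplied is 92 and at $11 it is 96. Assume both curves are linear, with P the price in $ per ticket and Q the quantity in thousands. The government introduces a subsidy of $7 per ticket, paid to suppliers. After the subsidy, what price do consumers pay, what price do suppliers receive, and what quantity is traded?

Demand slope: (128 − 74)/(8 − 17) = -6, so Qd = 176 − 6P.
Supply slope: (96 − 92)/(11 − 7) = 1, so Qs = P + 85.
Without the subsidy, 176 − 6P = P + 85 gives 7P = 91, so P* = $13 and Q* = 98.
With a per-unit subsidy paid to suppliers, each receives P + 7 per unit sold, so supply becomes Qs = (P + 7) + 85.
Solving gives Q = 104 with consumers paying $12 and suppliers receiving $19 (the $7 wedge).

Consumers pay $12; suppliers receive $19; quantity = 104.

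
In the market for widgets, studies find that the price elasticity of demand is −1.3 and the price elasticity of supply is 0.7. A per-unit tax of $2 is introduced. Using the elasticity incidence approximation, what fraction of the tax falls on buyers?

Buyers' share ≈ 0.35.

Incidence ratio: buyers' share ≈ εs / (εs + |εd|) = 0.7 / (0.7 + 1.3) = 0.35.
Supply is the less elastic side, so buyers bear the smaller share.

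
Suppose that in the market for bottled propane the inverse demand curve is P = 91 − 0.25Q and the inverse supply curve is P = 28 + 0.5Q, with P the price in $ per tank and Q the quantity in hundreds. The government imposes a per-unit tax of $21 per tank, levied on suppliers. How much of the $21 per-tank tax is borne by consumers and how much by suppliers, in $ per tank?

Inverting to Q(P) form: Qd = 364 − 4P; Qs = 2P − 56.
Without the tax, 364 − 4P = 2P − 56 gives 6P = 420, so P* = $70 and Q* = 84.
With the tax collected from suppliers, supply shifts: Qs = 2(P − 21) − 56.
New equilibrium: consumers pay $77, suppliers receive $56, Q = 56. (Wedge: Pb − Ps = 21.)
Burden on consumers: $7; on suppliers: $14. (They sum to $21.)
The less price-elastic side of the market bears the larger share of a per-unit tax.

Consumers bear $7 per tank; suppliers bear $14 per tank.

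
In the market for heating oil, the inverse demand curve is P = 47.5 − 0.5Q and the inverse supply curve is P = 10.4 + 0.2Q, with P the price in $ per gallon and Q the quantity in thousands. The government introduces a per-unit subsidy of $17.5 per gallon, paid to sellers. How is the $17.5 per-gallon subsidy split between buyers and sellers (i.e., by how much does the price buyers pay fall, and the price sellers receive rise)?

Rewrite in direct form: Qd = 95 − 2P and Qs = 5P − 52.
Without the subsidy, 95 − 2P = 5P − 52 gives 7P = 147, so P* = $21 and Q* = 53.
With a per-unit subsidy paid to sellers, each receives P + 17.5 per unit sold, so supply becomes Qs = 5(P + 17.5) − 52.
New equilibrium: buyers pay $8.5, sellers receive $26, Q = 78. (Wedge: Pb − Ps = −17.5.)
Gain to buyers: $12.5; to sellers: $5. (They sum to $17.5.)

Buyers gain $12.5 per gallon; sellers gain $5 per gallon.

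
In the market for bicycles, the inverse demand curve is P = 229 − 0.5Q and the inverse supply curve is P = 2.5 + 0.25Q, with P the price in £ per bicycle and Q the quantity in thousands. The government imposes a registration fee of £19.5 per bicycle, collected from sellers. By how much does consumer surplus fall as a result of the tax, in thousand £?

Consumer surplus falls by £3757 thousand.

Inverting to Q(P) form: Qd = 458 − 2P; Qs = 4P − 10.
Before the tax: set 458 − 2P = 4P − 10 → P* = £78, Q* = 302.
With the tax collected from sellers, supply shifts: Qs = 4(P − 19.5) − 10.
Solving gives Q = 276 with buyers paying £91 and sellers receiving £71.5 (the £19.5 wedge).
ΔCS is the trapezoid between Q = 276 and Q = 302 of height £13: ½ · (302 + 276) · 13 = £3757.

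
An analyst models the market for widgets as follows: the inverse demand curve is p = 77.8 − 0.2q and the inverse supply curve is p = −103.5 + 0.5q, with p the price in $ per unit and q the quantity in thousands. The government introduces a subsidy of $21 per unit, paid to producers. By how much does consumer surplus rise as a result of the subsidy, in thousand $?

Consumer surplus rises by $1644 thousand.

Inverting to q(p) form: qd = 389 − 5p; qs = 2p + 207.
Before the subsidy: set 389 − 5p = 2p + 207 → p* = $26, q* = 259.
With a per-unit subsidy paid to producers, each receives p + 21 per unit sold, so supply becomes qs = 2(p + 21) + 207.
Solving gives q = 289 with buyers paying $20 and producers receiving $41 (the $21 wedge).
ΔCS is the trapezoid between Q = 289 and Q = 259 of height $6: ½ · (259 + 289) · 6 = $1644.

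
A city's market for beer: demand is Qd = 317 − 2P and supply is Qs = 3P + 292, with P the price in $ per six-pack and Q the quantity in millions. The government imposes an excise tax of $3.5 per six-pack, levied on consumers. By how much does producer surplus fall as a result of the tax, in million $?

Before the tax: set 317 − 2P = 3P + 292 → P* = $5, Q* = 307.
With the tax collected from consumers, demand (in seller-price terms) shifts: Qd = 317 − 2(P + 3.5).
New equilibrium: consumers pay $7.1, suppliers receive $3.6, Q = 302.8. (Wedge: Pb − Ps = 3.5.)
ΔPS is the trapezoid between Q = 302.8 and Q = 307 of height $1.4: ½ · (307 + 302.8) · 1.4 = $426.86.

Producer surplus falls by $426.86 million.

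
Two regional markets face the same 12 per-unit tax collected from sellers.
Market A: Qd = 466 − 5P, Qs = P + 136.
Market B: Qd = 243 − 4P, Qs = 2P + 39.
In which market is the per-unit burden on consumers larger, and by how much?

Market B, by 2.

Market A: pre-tax P* = 55, Q* = 191; post-tax Q = 181; per-unit burden on consumers = 2.
Market B: pre-tax P* = 34, Q* = 107; post-tax Q = 91; per-unit burden on consumers = 4.
Difference: 2 vs 4 → market B is larger by 2.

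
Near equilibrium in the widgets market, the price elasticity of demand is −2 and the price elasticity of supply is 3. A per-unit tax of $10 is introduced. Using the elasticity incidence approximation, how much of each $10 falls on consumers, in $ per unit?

Incidence ratio: consumers' share ≈ εs / (εs + |εd|) = 3 / (3 + 2) = 0.6.
So consumers bear ≈ 0.6 × $10 = $6; sellers bear $4.

Consumers bear ≈ $6 per unit.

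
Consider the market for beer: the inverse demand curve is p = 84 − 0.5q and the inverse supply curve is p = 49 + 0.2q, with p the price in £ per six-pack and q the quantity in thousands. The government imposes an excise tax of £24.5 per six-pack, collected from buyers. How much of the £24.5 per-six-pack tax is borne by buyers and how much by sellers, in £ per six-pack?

Buyers bear £17.5 per six-pack; sellers bear £7 per six-pack.

Inverting to q(p) form: qd = 168 − 2p; qs = 5p − 245.
Before the tax: set 168 − 2p = 5p − 245 → p* = £59, q* = 50.
With the tax collected from buyers, demand (in seller-price terms) shifts: qd = 168 − 2(p + 24.5).
Solving gives q = 15 with buyers paying £76.5 and sellers receiving £52 (the £24.5 wedge).
Burden on buyers: £17.5; on sellers: £7. (They sum to £24.5.)
The less price-elastic side of the market bears the larger share of a per-unit tax.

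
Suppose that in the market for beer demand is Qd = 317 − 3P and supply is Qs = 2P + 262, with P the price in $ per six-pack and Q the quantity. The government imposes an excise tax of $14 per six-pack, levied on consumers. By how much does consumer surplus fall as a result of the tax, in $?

Without the tax, 317 − 3P = 2P + 262 gives 5P = 55, so P* = $11 and Q* = 284.
With the tax collected from consumers, demand (in seller-price terms) shifts: Qd = 317 − 3(P + 14).
Solving gives Q = 267.2 with consumers paying $16.6 and producers receiving $2.6 (the $14 wedge).
ΔCS is the trapezoid between Q = 267.2 and Q = 284 of height $5.6: ½ · (284 + 267.2) · 5.6 = $1543.36.

Consumer surplus falls by $1543.36.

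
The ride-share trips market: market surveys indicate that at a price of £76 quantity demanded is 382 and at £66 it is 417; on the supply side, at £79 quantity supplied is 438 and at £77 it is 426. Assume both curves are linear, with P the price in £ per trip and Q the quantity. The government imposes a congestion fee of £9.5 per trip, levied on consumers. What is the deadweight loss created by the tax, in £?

Deadweight loss = £99.75.

Demand slope: (417 − 382)/(66 − 76) = -3.5, so Qd = 648 − 3.5P.
Supply slope: (426 − 438)/(77 − 79) = 6, so Qs = 6P − 36.
Without the tax, 648 − 3.5P = 6P − 36 gives 9.5P = 684, so P* = £72 and Q* = 396.
With the tax collected from consumers, demand (in seller-price terms) shifts: Qd = 648 − 3.5(P + 9.5).
Solving gives Q = 375 with consumers paying £78 and suppliers receiving £68.5 (the £9.5 wedge).
Quantity falls by |ΔQ| = |396 − 375| = 21.
DWL = ½ · t · |ΔQ| = ½ · 9.5 · 21 = £99.75.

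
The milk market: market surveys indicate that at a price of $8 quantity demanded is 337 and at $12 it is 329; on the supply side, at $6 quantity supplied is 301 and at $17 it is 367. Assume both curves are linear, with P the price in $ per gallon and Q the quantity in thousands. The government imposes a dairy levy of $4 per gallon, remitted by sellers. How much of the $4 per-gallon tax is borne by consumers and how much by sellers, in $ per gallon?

Consumers bear $3 per gallon; sellers bear $1 per gallon.

Demand slope: (329 − 337)/(12 − 8) = -2, so Qd = 353 − 2P.
Supply slope: (367 − 301)/(17 − 6) = 6, so Qs = 6P + 265.
Before the tax: set 353 − 2P = 6P + 265 → P* = $11, Q* = 331.
With the tax collected from sellers, supply shifts: Qs = 6(P − 4) + 265.
Solving gives Q = 325 with consumers paying $14 and sellers receiving $10 (the $4 wedge).
Burden on consumers: $3; on sellers: $1. (They sum to $4.)
The less price-elastic side of the market bears the larger share of a per-unit tax.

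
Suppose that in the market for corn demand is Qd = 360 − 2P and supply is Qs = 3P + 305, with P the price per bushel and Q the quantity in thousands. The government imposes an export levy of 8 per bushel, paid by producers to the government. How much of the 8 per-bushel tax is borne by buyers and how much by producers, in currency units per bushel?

Before the tax: set 360 − 2P = 3P + 305 → P* = 11, Q* = 338.
With the tax collected from producers, supply shifts: Qs = 3(P − 8) + 305.
New equilibrium: buyers pay 15.8, producers receive 7.8, Q = 328.4. (Wedge: Pb − Ps = 8.)
Burden on buyers: 4.8; on producers: 3.2. (They sum to 8.)

Buyers bear 4.8 per bushel; producers bear 3.2 per bushel.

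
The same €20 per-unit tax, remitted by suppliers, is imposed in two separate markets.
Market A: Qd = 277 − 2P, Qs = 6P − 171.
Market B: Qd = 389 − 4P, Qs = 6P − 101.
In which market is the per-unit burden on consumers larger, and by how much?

Market A: pre-tax P* = €56, Q* = 165; post-tax Q = 135; per-unit burden on consumers = €15.
Market B: pre-tax P* = €49, Q* = 193; post-tax Q = 145; per-unit burden on consumers = €12.
Difference: €15 vs €12 → market A is larger by €3.

Market A, by €3.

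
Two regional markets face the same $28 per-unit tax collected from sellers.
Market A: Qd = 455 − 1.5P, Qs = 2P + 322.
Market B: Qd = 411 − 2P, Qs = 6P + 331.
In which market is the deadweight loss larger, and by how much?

Market A: pre-tax P* = $38, Q* = 398; post-tax Q = 374; deadweight loss = $336.
Market B: pre-tax P* = $10, Q* = 391; post-tax Q = 349; deadweight loss = $588.
Difference: $336 vs $588 → market B is larger by $252.

Market B, by $252.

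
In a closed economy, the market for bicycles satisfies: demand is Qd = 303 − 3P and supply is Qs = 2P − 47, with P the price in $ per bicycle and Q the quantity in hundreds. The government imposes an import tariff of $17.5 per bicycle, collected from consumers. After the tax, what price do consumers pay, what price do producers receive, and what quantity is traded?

Without the tax, 303 − 3P = 2P − 47 gives 5P = 350, so P* = $70 and Q* = 93.
With the tax collected from consumers, demand (in seller-price terms) shifts: Qd = 303 − 3(P + 17.5).
Solving gives Q = 72 with consumers paying $77 and producers receiving $59.5 (the $17.5 wedge).

Consumers pay $77; producers receive $59.5; quantity = 72.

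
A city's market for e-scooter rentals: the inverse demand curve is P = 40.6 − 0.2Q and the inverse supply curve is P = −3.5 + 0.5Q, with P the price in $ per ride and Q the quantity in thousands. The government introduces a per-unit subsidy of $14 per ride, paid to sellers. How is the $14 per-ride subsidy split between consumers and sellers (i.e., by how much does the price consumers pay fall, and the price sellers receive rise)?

Consumers gain $4 per ride; sellers gain $10 per ride.

Inverting to Q(P) form: Qd = 203 − 5P; Qs = 2P + 7.
Without the subsidy, 203 − 5P = 2P + 7 gives 7P = 196, so P* = $28 and Q* = 63.
With a per-unit subsidy paid to sellers, each receives P + 14 per unit sold, so supply becomes Qs = 2(P + 14) + 7.
New equilibrium: consumers pay $24, sellers receive $38, Q = 83. (Wedge: Pb − Ps = −14.)
Gain to consumers: $4; to sellers: $10. (They sum to $14.)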